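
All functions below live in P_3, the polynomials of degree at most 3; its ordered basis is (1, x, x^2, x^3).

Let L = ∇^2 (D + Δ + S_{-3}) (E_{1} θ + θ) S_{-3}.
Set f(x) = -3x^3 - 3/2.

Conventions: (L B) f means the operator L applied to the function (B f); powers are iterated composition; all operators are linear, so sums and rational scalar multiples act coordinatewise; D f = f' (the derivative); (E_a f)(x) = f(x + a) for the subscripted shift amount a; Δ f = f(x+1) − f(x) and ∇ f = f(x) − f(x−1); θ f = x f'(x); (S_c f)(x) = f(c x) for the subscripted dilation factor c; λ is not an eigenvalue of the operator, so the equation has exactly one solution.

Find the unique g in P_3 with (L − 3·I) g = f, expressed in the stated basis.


write g with unknown coordinates in the stated basis and equate coefficients in (L − 3·I) g = f
solving from the highest basis element down gives g = x^3 + 8748x - 21707/2
check: L g = 26244x - 32562
so L g − 3·g = -3x^3 - 3/2 = f ✓

the result is g(x) = x^3 + 8748x - 21707/2


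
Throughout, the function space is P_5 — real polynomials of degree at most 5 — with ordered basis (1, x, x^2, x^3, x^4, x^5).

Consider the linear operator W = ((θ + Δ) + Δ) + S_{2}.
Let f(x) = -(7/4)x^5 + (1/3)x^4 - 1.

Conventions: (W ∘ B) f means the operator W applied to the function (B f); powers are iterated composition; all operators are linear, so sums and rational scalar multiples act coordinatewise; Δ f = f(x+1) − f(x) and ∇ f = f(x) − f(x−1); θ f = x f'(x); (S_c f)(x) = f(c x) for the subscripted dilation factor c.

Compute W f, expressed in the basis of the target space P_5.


g(x) = -(259/4)x^5 - (65/6)x^4 - (97/3)x^3 - 31x^2 - (89/6)x - 23/6

θ f = -(35/4)x^5 + (4/3)x^4
Δ f = -(35/4)x^4 - (97/6)x^3 - (31/2)x^2 - (89/12)x - 17/12
(θ + Δ) f = -(35/4)x^5 - (89/12)x^4 - (97/6)x^3 - (31/2)x^2 - (89/12)x - 17/12
Δ f = -(35/4)x^4 - (97/6)x^3 - (31/2)x^2 - (89/12)x - 17/12
((θ + Δ) + Δ) f = -(35/4)x^5 - (97/6)x^4 - (97/3)x^3 - 31x^2 - (89/6)x - 17/6
S_{2} f = -56x^5 + (16/3)x^4 - 1
(((θ + Δ) + Δ) + S_{2}) f = -(259/4)x^5 - (65/6)x^4 - (97/3)x^3 - 31x^2 - (89/6)x - 23/6


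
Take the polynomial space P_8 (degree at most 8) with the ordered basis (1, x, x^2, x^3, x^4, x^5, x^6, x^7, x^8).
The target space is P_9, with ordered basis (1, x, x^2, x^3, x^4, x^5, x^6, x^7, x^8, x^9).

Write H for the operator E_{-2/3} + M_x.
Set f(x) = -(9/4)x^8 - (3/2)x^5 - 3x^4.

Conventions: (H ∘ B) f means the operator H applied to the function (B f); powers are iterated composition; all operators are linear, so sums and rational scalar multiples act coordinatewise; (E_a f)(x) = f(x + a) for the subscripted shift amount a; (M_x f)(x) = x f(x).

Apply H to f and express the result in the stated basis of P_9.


g(x) = -(9/4)x^9 - (9/4)x^8 + 12x^7 - (59/2)x^6 + (197/6)x^5 - (262/9)x^4 + (484/27)x^3 - (736/81)x^2 + (760/243)x - 352/729

E_{-2/3} f = -(9/4)x^8 + 12x^7 - 28x^6 + (215/6)x^5 - (262/9)x^4 + (484/27)x^3 - (736/81)x^2 + (760/243)x - 352/729
M_x f = -(9/4)x^9 - (3/2)x^6 - 3x^5
(E_{-2/3} + M_x) f = -(9/4)x^9 - (9/4)x^8 + 12x^7 - (59/2)x^6 + (197/6)x^5 - (262/9)x^4 + (484/27)x^3 - (736/81)x^2 + (760/243)x - 352/729


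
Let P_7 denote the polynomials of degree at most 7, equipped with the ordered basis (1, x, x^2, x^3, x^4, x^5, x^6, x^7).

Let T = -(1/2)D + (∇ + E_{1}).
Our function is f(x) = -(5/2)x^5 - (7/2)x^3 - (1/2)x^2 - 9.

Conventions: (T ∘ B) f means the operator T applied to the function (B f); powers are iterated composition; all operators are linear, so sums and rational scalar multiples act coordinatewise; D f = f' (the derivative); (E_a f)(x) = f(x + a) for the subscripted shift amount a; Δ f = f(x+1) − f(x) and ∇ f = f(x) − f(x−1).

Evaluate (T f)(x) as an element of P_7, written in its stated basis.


the result is g(x) = -(5/2)x^5 - (75/4)x^4 - (7/2)x^3 - (265/4)x^2 - (3/2)x - 21

D f = -(25/2)x^4 - (21/2)x^2 - x
(-(1/2)D) f = (25/4)x^4 + (21/4)x^2 + (1/2)x
∇ f = -(25/2)x^4 + 25x^3 - (71/2)x^2 + 22x - 11/2
E_{1} f = -(5/2)x^5 - (25/2)x^4 - (57/2)x^3 - 36x^2 - 24x - 31/2
(∇ + E_{1}) f = -(5/2)x^5 - 25x^4 - (7/2)x^3 - (143/2)x^2 - 2x - 21
(-(1/2)D + (∇ + E_{1})) f = -(5/2)x^5 - (75/4)x^4 - (7/2)x^3 - (265/4)x^2 - (3/2)x - 21


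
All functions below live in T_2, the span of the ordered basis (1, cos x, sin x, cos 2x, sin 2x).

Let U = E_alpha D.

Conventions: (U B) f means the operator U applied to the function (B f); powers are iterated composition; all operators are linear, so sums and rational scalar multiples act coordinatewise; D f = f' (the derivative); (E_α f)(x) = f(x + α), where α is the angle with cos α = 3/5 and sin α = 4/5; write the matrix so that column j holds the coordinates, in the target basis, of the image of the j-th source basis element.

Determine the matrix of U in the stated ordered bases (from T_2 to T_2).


image of 1: 0
image of cos x: -(4/5)cos x - (3/5)sin x
image of sin x: (3/5)cos x - (4/5)sin x
image of cos 2x: -(48/25)cos 2x + (14/25)sin 2x
image of sin 2x: -(14/25)cos 2x - (48/25)sin 2x
each image's coordinates form column j of the matrix

the matrix is [[0, 0, 0, 0, 0]; [0, -4/5, 3/5, 0, 0]; [0, -3/5, -4/5, 0, 0]; [0, 0, 0, -48/25, -14/25]; [0, 0, 0, 14/25, -48/25]] (rows listed top to bottom)


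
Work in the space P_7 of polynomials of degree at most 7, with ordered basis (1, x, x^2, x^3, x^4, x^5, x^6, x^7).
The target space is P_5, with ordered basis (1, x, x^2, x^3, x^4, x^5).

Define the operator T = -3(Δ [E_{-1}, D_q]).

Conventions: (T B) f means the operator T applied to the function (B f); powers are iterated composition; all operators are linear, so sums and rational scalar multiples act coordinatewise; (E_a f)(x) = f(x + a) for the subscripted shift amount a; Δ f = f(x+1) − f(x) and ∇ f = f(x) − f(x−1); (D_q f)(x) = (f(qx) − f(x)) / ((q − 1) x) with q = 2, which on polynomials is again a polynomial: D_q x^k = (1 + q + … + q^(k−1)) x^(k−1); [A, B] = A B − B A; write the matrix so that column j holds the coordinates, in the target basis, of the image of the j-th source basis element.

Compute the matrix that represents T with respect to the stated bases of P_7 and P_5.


image of 1: 0
image of x: 0
image of x^2: 0
image of x^3: 15
image of x^4: 102x - 30
image of x^5: 441x^2 - 255x + 81
image of x^6: 1548x^3 - 1323x^2 + 843x - 168
image of x^7: 4815x^4 - 5418x^3 + 5193x^2 - 2058x + 363
each image's coordinates form column j of the matrix

the matrix is [[0, 0, 0, 15, -30, 81, -168, 363]; [0, 0, 0, 0, 102, -255, 843, -2058]; [0, 0, 0, 0, 0, 441, -1323, 5193]; [0, 0, 0, 0, 0, 0, 1548, -5418]; [0, 0, 0, 0, 0, 0, 0, 4815]; [0, 0, 0, 0, 0, 0, 0, 0]] (rows listed top to bottom)


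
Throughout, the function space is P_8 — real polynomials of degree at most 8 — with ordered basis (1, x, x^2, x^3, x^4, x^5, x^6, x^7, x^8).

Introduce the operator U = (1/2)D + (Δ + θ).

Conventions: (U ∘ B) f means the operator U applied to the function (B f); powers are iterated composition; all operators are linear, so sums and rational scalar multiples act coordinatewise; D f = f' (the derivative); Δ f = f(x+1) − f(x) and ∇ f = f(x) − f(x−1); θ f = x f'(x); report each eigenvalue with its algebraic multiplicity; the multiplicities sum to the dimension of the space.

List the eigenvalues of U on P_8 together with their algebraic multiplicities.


image of 1: 0
image of x: x + 3/2
image of x^2: 2x^2 + 3x + 1
image of x^3: 3x^3 + (9/2)x^2 + 3x + 1
image of x^4: 4x^4 + 6x^3 + 6x^2 + 4x + 1
image of x^5: 5x^5 + (15/2)x^4 + 10x^3 + 10x^2 + 5x + 1
image of x^6: 6x^6 + 9x^5 + 15x^4 + 20x^3 + 15x^2 + 6x + 1
image of x^7: 7x^7 + (21/2)x^6 + 21x^5 + 35x^4 + 35x^3 + 21x^2 + 7x + 1
image of x^8: 8x^8 + 12x^7 + 28x^6 + 56x^5 + 70x^4 + 56x^3 + 28x^2 + 8x + 1
the matrix is upper triangular; its diagonal is (0, 1, 2, 3, 4, 5, 6, 7, 8)
for a triangular matrix the eigenvalues are the diagonal entries, with algebraic multiplicity their repetition count

λ = 0 (multiplicity 1), λ = 1 (multiplicity 1), λ = 2 (multiplicity 1), λ = 3 (multiplicity 1), λ = 4 (multiplicity 1), λ = 5 (multiplicity 1), λ = 6 (multiplicity 1), λ = 7 (multiplicity 1), λ = 8 (multiplicity 1)


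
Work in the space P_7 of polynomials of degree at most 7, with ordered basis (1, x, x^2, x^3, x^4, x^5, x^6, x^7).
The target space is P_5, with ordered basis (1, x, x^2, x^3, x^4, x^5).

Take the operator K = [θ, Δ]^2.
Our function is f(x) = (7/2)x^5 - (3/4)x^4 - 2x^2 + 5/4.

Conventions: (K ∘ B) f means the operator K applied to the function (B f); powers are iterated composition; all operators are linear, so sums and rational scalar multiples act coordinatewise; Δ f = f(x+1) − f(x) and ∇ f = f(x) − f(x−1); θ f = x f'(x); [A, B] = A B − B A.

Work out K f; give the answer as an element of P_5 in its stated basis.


Δ f = (35/2)x^4 + 32x^3 + (61/2)x^2 + (21/2)x + 3/4
θ Δ f = 70x^4 + 96x^3 + 61x^2 + (21/2)x
θ f = (35/2)x^5 - 3x^4 - 4x^2
Δ θ f = (175/2)x^4 + 163x^3 + 157x^2 + (135/2)x + 21/2
[θ, Δ] f = -(35/2)x^4 - 67x^3 - 96x^2 - 57x - 21/2
Δ [θ, Δ] f = -70x^3 - 306x^2 - 463x - 475/2
θ Δ [θ, Δ] f = -210x^3 - 612x^2 - 463x
θ [θ, Δ] f = -70x^4 - 201x^3 - 192x^2 - 57x
Δ θ [θ, Δ] f = -280x^3 - 1023x^2 - 1267x - 520
[θ, Δ] [θ, Δ] f = 70x^3 + 411x^2 + 804x + 520

the result is g(x) = 70x^3 + 411x^2 + 804x + 520


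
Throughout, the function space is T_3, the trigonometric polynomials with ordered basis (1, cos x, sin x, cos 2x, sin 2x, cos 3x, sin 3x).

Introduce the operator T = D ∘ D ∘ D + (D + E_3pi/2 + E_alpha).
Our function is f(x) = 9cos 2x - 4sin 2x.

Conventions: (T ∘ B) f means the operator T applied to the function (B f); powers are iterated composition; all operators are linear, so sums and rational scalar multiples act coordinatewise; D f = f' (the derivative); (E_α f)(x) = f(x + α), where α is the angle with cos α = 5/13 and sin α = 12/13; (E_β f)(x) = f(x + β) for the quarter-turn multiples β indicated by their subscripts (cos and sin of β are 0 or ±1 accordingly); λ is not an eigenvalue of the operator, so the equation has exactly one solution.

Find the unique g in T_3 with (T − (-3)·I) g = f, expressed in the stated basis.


write g with unknown coordinates in the stated basis and equate coefficients in (T − (-3)·I) g = f
solving from the highest basis element down gives g = -(535/1671)cos 2x - (2974/1671)sin 2x
check: T g = (5548/557)cos 2x + (746/557)sin 2x
so T g − (-3)·g = 9cos 2x - 4sin 2x = f ✓

the image equals g(x) = -(535/1671)cos 2x - (2974/1671)sin 2x


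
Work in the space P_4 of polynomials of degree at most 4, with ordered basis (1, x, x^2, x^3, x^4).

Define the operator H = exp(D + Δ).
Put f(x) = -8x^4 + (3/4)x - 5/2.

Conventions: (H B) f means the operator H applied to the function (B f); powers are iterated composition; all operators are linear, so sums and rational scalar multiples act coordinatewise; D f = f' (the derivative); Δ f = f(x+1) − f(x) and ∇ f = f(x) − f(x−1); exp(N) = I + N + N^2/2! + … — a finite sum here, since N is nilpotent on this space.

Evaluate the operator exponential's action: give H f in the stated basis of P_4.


order-1 term: -64x^3 - 48x^2 - 32x - 13/2
order-2 term: -192x^2 - 192x - 88
order-3 term: -256x - 192
order-4 term: -128
the series for exp(D + Δ) f terminates at order 4
exp(D + Δ) f = -8x^4 - 64x^3 - 240x^2 - (1917/4)x - 417

g(x) = -8x^4 - 64x^3 - 240x^2 - (1917/4)x - 417


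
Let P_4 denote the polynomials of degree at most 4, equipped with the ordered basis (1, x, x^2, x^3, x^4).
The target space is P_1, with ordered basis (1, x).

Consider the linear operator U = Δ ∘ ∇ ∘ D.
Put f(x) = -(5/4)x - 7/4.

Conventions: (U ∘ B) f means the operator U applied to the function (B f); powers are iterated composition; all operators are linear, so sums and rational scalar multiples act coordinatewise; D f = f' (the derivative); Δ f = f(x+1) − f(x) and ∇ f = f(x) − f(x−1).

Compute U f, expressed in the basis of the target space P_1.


the result is g(x) = 0

D f = -5/4
∇ D f = 0
Δ ∇ D f = 0


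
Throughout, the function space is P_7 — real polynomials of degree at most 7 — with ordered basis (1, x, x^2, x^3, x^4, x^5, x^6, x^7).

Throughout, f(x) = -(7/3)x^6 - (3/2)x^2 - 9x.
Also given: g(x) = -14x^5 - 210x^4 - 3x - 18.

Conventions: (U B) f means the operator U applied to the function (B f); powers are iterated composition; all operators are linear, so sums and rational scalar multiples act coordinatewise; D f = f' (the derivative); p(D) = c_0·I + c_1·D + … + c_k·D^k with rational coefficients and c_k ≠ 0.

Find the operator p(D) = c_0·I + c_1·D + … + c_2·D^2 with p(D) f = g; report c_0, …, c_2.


p(D) = D + 3·D^2, i.e. c_0 = 0, c_1 = 1, c_2 = 3

D^0 f = -(7/3)x^6 - (3/2)x^2 - 9x
D^1 f = -14x^5 - 3x - 9
D^2 f = -70x^4 - 3
matching coefficients of g against c_0 f + c_1 Df + … from the top degree down determines the c_i
solution: c_0 = 0, c_1 = 1, c_2 = 3


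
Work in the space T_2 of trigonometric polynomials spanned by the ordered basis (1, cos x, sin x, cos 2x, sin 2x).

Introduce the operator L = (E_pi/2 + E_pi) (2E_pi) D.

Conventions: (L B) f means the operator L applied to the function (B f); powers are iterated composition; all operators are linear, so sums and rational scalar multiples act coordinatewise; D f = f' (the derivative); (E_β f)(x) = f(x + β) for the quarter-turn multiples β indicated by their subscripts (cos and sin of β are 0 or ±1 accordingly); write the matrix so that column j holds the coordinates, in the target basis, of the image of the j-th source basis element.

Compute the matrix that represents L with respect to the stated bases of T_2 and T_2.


image of 1: 0
image of cos x: 2cos x - 2sin x
image of sin x: 2cos x + 2sin x
image of cos 2x: 0
image of sin 2x: 0
each image's coordinates form column j of the matrix

the matrix is [[0, 0, 0, 0, 0]; [0, 2, 2, 0, 0]; [0, -2, 2, 0, 0]; [0, 0, 0, 0, 0]; [0, 0, 0, 0, 0]] (rows listed top to bottom)


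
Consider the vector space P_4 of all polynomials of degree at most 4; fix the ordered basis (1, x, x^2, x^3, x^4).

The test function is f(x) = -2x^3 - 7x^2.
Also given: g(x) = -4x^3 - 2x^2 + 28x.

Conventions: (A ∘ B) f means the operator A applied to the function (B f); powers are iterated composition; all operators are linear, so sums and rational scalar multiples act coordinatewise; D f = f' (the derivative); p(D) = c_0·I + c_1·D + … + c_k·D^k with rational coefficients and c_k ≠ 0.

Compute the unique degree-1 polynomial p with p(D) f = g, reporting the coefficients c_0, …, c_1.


c_0 = 2, c_1 = -2

D^0 f = -2x^3 - 7x^2
D^1 f = -6x^2 - 14x
matching coefficients of g against c_0 f + c_1 Df + … from the top degree down determines the c_i
solution: c_0 = 2, c_1 = -2


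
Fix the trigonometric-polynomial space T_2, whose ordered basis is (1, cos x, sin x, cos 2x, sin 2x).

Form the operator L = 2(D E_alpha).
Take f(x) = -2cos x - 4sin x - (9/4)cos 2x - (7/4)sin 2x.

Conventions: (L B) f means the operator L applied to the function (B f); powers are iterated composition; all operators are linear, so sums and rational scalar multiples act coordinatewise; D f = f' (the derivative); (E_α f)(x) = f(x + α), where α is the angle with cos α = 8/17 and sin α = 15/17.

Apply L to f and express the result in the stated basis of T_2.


E_alpha f = -(76/17)cos x - (2/17)sin x - (231/1156)cos 2x + (3287/1156)sin 2x
D E_alpha f = -(2/17)cos x + (76/17)sin x + (3287/578)cos 2x + (231/578)sin 2x
(2(D E_alpha)) f = -(4/17)cos x + (152/17)sin x + (3287/289)cos 2x + (231/289)sin 2x

the result is g(x) = -(4/17)cos x + (152/17)sin x + (3287/289)cos 2x + (231/289)sin 2x


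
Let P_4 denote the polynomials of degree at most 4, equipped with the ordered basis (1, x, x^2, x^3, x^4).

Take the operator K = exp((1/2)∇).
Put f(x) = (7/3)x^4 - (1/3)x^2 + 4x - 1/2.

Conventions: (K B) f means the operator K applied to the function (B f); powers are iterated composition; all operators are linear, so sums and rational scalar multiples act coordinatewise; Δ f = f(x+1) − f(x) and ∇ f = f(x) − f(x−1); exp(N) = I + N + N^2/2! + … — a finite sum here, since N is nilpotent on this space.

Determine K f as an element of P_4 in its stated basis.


the image equals g(x) = (7/3)x^4 + (14/3)x^3 - (23/6)x^2 + (5/2)x + 139/48

order-1 term: (14/3)x^3 - 7x^2 + (13/3)x + 1
order-2 term: (7/2)x^2 - 7x + 4
order-3 term: (7/6)x - 7/4
order-4 term: 7/48
the series for exp((1/2)∇) f terminates at order 4
exp((1/2)∇) f = (7/3)x^4 + (14/3)x^3 - (23/6)x^2 + (5/2)x + 139/48


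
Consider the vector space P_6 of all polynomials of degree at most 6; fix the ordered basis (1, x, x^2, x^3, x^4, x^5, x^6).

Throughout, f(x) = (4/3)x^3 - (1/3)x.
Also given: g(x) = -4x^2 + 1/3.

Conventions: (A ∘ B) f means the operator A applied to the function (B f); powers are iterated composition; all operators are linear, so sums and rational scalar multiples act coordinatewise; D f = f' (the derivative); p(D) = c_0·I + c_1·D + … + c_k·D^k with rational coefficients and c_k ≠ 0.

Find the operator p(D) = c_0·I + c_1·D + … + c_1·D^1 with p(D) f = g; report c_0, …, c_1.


D^0 f = (4/3)x^3 - (1/3)x
D^1 f = 4x^2 - 1/3
matching coefficients of g against c_0 f + c_1 Df + … from the top degree down determines the c_i
solution: c_0 = 0, c_1 = -1

p(D) = -D, i.e. c_0 = 0, c_1 = -1


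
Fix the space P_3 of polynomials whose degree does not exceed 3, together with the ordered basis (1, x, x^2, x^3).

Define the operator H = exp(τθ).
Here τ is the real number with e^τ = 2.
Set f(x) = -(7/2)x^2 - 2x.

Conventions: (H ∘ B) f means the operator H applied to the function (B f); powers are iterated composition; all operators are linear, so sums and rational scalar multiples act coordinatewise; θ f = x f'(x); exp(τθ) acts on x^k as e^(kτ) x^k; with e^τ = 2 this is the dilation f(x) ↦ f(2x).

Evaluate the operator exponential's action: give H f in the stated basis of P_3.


the image equals g(x) = -14x^2 - 4x

exp(τθ) x^k = e^(kτ) x^k; with e^τ = 2 this sends x^k to 2^k x^k
x ↦ 2 x
x^2 ↦ 4 x^2
applying this coordinatewise to f: exp(τθ) f = -14x^2 - 4x


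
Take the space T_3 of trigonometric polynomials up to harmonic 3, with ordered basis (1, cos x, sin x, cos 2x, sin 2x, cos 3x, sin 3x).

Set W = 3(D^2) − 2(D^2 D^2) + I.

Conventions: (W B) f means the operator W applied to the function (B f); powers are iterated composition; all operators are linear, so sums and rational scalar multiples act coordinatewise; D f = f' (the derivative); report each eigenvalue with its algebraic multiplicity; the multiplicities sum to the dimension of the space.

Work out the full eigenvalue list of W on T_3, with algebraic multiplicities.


λ = -188 (multiplicity 2), λ = -43 (multiplicity 2), λ = -4 (multiplicity 2), λ = 1 (multiplicity 1)

image of 1: 1
image of cos x: -4cos x
image of sin x: -4sin x
image of cos 2x: -43cos 2x
image of sin 2x: -43sin 2x
image of cos 3x: -188cos 3x
image of sin 3x: -188sin 3x
the matrix is diagonal; its diagonal is (1, -4, -4, -43, -43, -188, -188)
for a triangular matrix the eigenvalues are the diagonal entries, with algebraic multiplicity their repetition count


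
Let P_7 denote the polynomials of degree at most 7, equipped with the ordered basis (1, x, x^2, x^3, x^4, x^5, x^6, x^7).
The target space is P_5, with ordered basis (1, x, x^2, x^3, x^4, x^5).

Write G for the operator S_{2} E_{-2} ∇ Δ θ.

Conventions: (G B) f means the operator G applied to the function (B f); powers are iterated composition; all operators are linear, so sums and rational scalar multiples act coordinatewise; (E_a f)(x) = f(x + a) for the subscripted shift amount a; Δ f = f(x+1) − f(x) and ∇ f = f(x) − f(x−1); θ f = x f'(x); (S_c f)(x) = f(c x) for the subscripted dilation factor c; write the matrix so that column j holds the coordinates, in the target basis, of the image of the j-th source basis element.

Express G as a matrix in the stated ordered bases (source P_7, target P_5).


the matrix is [[0, 0, 4, -36, 200, -900, 3612, -13524]; [0, 0, 0, 36, -384, 2500, -12960, 58996]; [0, 0, 0, 0, 192, -2400, 18000, -105840]; [0, 0, 0, 0, 0, 800, -11520, 98000]; [0, 0, 0, 0, 0, 0, 2880, -47040]; [0, 0, 0, 0, 0, 0, 0, 9408]] (rows listed top to bottom)

image of 1: 0
image of x: 0
image of x^2: 4
image of x^3: 36x - 36
image of x^4: 192x^2 - 384x + 200
image of x^5: 800x^3 - 2400x^2 + 2500x - 900
image of x^6: 2880x^4 - 11520x^3 + 18000x^2 - 12960x + 3612
image of x^7: 9408x^5 - 47040x^4 + 98000x^3 - 105840x^2 + 58996x - 13524
each image's coordinates form column j of the matrix


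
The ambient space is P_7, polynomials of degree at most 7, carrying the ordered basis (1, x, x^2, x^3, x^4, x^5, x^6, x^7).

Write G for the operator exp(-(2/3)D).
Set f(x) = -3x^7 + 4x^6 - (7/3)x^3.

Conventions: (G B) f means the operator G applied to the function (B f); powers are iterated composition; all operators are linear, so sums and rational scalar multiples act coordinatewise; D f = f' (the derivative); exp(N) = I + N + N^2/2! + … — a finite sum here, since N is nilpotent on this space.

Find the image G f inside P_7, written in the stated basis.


order-1 term: 14x^6 - 16x^5 + (14/3)x^2
order-2 term: -28x^5 + (80/3)x^4 - (28/9)x
order-3 term: (280/9)x^4 - (640/27)x^3 + 56/81
order-4 term: -(560/27)x^3 + (320/27)x^2
order-5 term: (224/27)x^2 - (256/81)x
order-6 term: -(448/243)x + 256/729
order-7 term: 128/729
the series for exp(-(2/3)D) f terminates at order 7
exp(-(2/3)D) f = -3x^7 + 18x^6 - 44x^5 + (520/9)x^4 - (421/9)x^3 + (670/27)x^2 - (1972/243)x + 296/243

the image equals g(x) = -3x^7 + 18x^6 - 44x^5 + (520/9)x^4 - (421/9)x^3 + (670/27)x^2 - (1972/243)x + 296/243


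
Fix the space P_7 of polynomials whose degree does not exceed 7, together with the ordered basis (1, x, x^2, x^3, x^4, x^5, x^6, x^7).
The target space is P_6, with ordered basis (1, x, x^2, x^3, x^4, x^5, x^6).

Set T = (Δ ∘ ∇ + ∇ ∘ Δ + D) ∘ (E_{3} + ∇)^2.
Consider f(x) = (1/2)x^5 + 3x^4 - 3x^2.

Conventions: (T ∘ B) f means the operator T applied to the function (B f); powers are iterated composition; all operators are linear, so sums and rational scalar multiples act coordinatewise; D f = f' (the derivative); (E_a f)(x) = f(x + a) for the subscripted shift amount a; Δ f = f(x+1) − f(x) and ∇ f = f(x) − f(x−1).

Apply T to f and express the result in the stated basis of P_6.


the image equals g(x) = (5/2)x^4 + 112x^3 + 1560x^2 + 8244x + 15024

E_{3} f = (1/2)x^5 + (21/2)x^4 + 81x^3 + 294x^2 + (1017/2)x + 675/2
∇ f = (5/2)x^4 + 7x^3 - 13x^2 + (7/2)x + 1/2
(E_{3} + ∇) f = (1/2)x^5 + 13x^4 + 88x^3 + 281x^2 + 512x + 338
E_{3} (E_{3} + ∇) f = (1/2)x^5 + (41/2)x^4 + 289x^3 + 1910x^2 + (12361/2)x + 15907/2
∇ (E_{3} + ∇) f = (5/2)x^4 + 47x^3 + 191x^2 + (695/2)x + 613/2
(E_{3} + ∇) (E_{3} + ∇) f = (1/2)x^5 + 23x^4 + 336x^3 + 2101x^2 + 6528x + 8260
∇ (E_{3} + ∇)^2 f = (5/2)x^4 + 87x^3 + 875x^2 + (6567/2)x + 9481/2
Δ ∇ (E_{3} + ∇)^2 f = 10x^3 + 276x^2 + 2021x + 4248
Δ (E_{3} + ∇)^2 f = (5/2)x^4 + 97x^3 + 1151x^2 + (10609/2)x + 17977/2
∇ Δ (E_{3} + ∇)^2 f = 10x^3 + 276x^2 + 2021x + 4248
D (E_{3} + ∇)^2 f = (5/2)x^4 + 92x^3 + 1008x^2 + 4202x + 6528
(Δ ∘ ∇ + ∇ ∘ Δ + D) (E_{3} + ∇)^2 f = (5/2)x^4 + 112x^3 + 1560x^2 + 8244x + 15024


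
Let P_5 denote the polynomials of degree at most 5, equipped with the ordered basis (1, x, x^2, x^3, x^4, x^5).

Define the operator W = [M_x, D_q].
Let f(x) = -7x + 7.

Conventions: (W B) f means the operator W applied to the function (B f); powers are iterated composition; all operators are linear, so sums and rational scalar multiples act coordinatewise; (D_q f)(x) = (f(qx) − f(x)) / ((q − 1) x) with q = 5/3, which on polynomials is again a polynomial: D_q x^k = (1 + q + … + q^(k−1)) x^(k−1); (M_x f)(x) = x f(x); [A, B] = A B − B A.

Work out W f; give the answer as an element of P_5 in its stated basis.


g(x) = (35/3)x - 7

D_q f = -7
M_x D_q f = -7x
M_x f = -7x^2 + 7x
D_q M_x f = -(56/3)x + 7
[M_x, D_q] f = (35/3)x - 7


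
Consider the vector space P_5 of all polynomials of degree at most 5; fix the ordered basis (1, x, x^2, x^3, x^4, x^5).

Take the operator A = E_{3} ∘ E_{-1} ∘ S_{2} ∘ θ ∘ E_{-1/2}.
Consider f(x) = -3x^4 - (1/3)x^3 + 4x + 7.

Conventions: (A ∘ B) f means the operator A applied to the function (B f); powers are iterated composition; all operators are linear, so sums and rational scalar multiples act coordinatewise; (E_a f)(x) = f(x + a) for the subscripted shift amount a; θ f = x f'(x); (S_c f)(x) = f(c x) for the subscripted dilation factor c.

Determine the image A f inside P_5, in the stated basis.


the image equals g(x) = -192x^4 - 1400x^3 - 3824x^2 - (9259/2)x - 2091

E_{-1/2} f = -3x^4 + (17/3)x^3 - 4x^2 + (21/4)x + 233/48
θ E_{-1/2} f = -12x^4 + 17x^3 - 8x^2 + (21/4)x
S_{2} (θ ∘ E_{-1/2}) f = -192x^4 + 136x^3 - 32x^2 + (21/2)x
E_{-1} S_{2} (θ ∘ E_{-1/2}) f = -192x^4 + 904x^3 - 1592x^2 + (2501/2)x - 741/2
E_{3} E_{-1} S_{2} (θ ∘ E_{-1/2}) f = -192x^4 - 1400x^3 - 3824x^2 - (9259/2)x - 2091


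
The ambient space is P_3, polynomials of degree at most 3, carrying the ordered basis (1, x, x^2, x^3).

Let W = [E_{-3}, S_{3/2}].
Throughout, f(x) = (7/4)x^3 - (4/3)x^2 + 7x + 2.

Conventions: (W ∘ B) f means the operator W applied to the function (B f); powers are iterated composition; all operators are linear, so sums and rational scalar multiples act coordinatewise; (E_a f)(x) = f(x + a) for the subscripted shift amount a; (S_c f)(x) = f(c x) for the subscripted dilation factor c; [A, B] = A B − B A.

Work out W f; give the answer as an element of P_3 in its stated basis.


S_{3/2} f = (189/32)x^3 - 3x^2 + (21/2)x + 2
E_{-3} S_{3/2} f = (189/32)x^3 - (1797/32)x^2 + (6015/32)x - 6911/32
E_{-3} f = (7/4)x^3 - (205/12)x^2 + (249/4)x - 313/4
S_{3/2} E_{-3} f = (189/32)x^3 - (615/16)x^2 + (747/8)x - 313/4
[E_{-3}, S_{3/2}] f = -(567/32)x^2 + (3027/32)x - 4407/32

the result is g(x) = -(567/32)x^2 + (3027/32)x - 4407/32


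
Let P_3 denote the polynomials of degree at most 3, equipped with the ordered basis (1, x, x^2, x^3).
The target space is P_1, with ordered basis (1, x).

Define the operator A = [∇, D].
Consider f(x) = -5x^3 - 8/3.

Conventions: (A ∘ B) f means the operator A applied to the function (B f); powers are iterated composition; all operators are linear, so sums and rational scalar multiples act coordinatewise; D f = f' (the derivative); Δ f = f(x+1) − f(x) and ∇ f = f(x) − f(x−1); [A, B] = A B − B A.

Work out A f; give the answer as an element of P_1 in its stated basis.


D f = -15x^2
∇ D f = -30x + 15
∇ f = -15x^2 + 15x - 5
D ∇ f = -30x + 15
[∇, D] f = 0

the result is g(x) = 0


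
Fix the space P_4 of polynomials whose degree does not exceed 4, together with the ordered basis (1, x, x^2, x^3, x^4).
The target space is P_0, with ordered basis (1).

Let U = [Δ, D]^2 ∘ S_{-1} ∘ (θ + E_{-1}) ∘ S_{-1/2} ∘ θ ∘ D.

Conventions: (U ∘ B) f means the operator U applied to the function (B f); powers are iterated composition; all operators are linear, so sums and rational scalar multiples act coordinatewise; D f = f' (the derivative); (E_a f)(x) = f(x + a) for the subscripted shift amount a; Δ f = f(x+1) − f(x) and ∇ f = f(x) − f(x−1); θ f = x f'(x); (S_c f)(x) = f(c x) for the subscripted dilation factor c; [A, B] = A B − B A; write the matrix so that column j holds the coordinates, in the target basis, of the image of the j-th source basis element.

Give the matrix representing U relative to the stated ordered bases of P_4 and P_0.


image of 1: 0
image of x: 0
image of x^2: 0
image of x^3: 0
image of x^4: 0
each image's coordinates form column j of the matrix

the matrix is [[0, 0, 0, 0, 0]] (rows listed top to bottom)


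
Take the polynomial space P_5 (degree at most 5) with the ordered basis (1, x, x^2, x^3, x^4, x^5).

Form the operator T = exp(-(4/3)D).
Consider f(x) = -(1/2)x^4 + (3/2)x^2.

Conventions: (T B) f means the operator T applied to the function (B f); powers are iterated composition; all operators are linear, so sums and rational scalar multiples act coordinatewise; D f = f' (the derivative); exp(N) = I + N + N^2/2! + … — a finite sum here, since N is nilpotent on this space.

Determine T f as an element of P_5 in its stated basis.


the image equals g(x) = -(1/2)x^4 + (8/3)x^3 - (23/6)x^2 + (20/27)x + 88/81

order-1 term: (8/3)x^3 - 4x
order-2 term: -(16/3)x^2 + 8/3
order-3 term: (128/27)x
order-4 term: -128/81
the series for exp(-(4/3)D) f terminates at order 4
exp(-(4/3)D) f = -(1/2)x^4 + (8/3)x^3 - (23/6)x^2 + (20/27)x + 88/81


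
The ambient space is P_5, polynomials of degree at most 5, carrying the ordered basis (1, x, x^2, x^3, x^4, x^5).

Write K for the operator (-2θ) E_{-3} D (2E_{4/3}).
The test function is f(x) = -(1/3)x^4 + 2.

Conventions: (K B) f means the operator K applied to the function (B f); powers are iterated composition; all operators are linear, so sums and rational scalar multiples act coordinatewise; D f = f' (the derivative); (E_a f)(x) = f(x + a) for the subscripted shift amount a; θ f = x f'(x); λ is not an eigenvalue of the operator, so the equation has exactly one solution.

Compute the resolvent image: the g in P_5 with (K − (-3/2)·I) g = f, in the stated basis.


g(x) = -(2/9)x^4 - (64/9)x^3 - (2432/27)x^2 - (8384/27)x + 4/3

write g with unknown coordinates in the stated basis and equate coefficients in (K − (-3/2)·I) g = f
solving from the highest basis element down gives g = -(2/9)x^4 - (64/9)x^3 - (2432/27)x^2 - (8384/27)x + 4/3
check: K g = (32/3)x^3 + (1216/9)x^2 + (4192/9)x
so K g − (-3/2)·g = -(1/3)x^4 + 2 = f ✓


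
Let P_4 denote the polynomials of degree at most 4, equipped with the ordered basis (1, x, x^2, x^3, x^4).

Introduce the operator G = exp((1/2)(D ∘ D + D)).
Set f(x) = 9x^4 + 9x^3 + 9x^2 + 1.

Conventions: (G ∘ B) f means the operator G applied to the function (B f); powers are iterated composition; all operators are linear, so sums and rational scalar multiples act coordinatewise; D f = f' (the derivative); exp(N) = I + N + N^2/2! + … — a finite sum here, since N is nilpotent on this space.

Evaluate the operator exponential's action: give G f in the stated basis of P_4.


g(x) = 9x^4 + 27x^3 + 90x^2 + (405/4)x + 1087/16

order-1 term: 18x^3 + (135/2)x^2 + 36x + 9
order-2 term: (27/2)x^2 + (243/4)x + 171/4
order-3 term: (9/2)x + 117/8
order-4 term: 9/16
the series for exp((1/2)(D ∘ D + D)) f terminates at order 4
exp((1/2)(D ∘ D + D)) f = 9x^4 + 27x^3 + 90x^2 + (405/4)x + 1087/16


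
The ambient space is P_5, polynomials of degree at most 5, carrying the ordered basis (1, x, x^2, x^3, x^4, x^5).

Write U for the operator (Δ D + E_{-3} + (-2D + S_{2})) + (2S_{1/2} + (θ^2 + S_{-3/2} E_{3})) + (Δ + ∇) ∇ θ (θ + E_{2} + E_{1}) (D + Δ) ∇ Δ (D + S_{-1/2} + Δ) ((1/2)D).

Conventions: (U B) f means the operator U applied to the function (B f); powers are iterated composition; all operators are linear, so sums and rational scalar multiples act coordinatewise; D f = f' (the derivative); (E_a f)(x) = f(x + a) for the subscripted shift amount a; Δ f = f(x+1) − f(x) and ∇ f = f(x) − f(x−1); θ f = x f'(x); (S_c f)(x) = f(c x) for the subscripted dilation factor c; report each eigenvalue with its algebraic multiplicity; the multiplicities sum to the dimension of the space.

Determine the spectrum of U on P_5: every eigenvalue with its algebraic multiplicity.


λ = 7/2 (multiplicity 1), λ = 5 (multiplicity 1), λ = 47/4 (multiplicity 1), λ = 119/8 (multiplicity 1), λ = 611/16 (multiplicity 1), λ = 1615/32 (multiplicity 1)

image of 1: 5
image of x: (7/2)x - 2
image of x^2: (47/4)x^2 - 19x + 20
image of x^3: (119/8)x^3 + (21/4)x^2 - (15/2)x + 3
image of x^4: (611/16)x^4 - (121/2)x^3 + (375/2)x^2 - 258x + 166
image of x^5: (1615/32)x^5 + (815/16)x^4 - (775/4)x^3 + (735/2)x^2 - (365/2)x + 5
the matrix is upper triangular; its diagonal is (5, 7/2, 47/4, 119/8, 611/16, 1615/32)
for a triangular matrix the eigenvalues are the diagonal entries, with algebraic multiplicity their repetition count


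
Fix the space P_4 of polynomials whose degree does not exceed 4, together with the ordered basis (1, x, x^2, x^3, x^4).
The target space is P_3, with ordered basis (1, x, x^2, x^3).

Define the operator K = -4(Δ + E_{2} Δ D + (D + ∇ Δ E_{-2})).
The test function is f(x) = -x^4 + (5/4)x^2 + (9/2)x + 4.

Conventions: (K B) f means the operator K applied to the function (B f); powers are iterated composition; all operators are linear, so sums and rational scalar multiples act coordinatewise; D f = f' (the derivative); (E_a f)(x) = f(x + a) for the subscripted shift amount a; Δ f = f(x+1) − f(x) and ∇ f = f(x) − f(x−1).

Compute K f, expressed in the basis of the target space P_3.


Δ f = -4x^3 - 6x^2 - (3/2)x + 19/4
D f = -4x^3 + (5/2)x + 9/2
Δ D f = -12x^2 - 12x - 3/2
E_{2} Δ D f = -12x^2 - 60x - 147/2
D f = -4x^3 + (5/2)x + 9/2
E_{-2} f = -x^4 + 8x^3 - (91/4)x^2 + (63/2)x - 16
Δ E_{-2} f = -4x^3 + 18x^2 - (51/2)x + 63/4
∇ Δ E_{-2} f = -12x^2 + 48x - 95/2
(D + ∇ Δ E_{-2}) f = -4x^3 - 12x^2 + (101/2)x - 43
(Δ + E_{2} Δ D + (D + ∇ Δ E_{-2})) f = -8x^3 - 30x^2 - 11x - 447/4
(-4(Δ + E_{2} Δ D + (D + ∇ Δ E_{-2}))) f = 32x^3 + 120x^2 + 44x + 447

g(x) = 32x^3 + 120x^2 + 44x + 447


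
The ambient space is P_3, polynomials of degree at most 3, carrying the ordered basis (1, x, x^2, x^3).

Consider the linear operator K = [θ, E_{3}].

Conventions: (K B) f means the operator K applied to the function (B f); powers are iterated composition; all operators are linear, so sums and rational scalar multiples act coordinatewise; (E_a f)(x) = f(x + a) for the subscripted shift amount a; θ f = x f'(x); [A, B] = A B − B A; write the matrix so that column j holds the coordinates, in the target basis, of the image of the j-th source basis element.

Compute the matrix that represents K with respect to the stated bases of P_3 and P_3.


image of 1: 0
image of x: -3
image of x^2: -6x - 18
image of x^3: -9x^2 - 54x - 81
each image's coordinates form column j of the matrix

the matrix is [[0, -3, -18, -81]; [0, 0, -6, -54]; [0, 0, 0, -9]; [0, 0, 0, 0]] (rows listed top to bottom)


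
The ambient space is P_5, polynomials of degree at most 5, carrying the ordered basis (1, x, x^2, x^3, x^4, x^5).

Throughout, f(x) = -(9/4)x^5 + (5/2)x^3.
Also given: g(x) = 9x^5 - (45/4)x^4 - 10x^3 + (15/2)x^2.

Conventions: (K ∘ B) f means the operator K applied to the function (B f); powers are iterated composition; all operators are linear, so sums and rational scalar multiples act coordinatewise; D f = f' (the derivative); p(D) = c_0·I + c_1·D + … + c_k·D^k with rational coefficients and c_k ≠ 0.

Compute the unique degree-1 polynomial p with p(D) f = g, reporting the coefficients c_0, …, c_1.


D^0 f = -(9/4)x^5 + (5/2)x^3
D^1 f = -(45/4)x^4 + (15/2)x^2
matching coefficients of g against c_0 f + c_1 Df + … from the top degree down determines the c_i
solution: c_0 = -4, c_1 = 1

p(D) = -4·I + D, i.e. c_0 = -4, c_1 = 1


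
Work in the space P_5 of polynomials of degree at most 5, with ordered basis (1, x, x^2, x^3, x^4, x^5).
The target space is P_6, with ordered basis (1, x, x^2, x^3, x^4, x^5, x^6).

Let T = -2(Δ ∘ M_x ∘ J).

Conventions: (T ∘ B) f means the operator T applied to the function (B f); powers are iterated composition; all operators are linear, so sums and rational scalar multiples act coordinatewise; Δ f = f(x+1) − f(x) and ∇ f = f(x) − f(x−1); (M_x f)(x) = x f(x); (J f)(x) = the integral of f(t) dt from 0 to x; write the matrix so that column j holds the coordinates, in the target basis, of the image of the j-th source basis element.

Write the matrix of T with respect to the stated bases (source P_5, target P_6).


image of 1: -4x - 2
image of x: -3x^2 - 3x - 1
image of x^2: -(8/3)x^3 - 4x^2 - (8/3)x - 2/3
image of x^3: -(5/2)x^4 - 5x^3 - 5x^2 - (5/2)x - 1/2
image of x^4: -(12/5)x^5 - 6x^4 - 8x^3 - 6x^2 - (12/5)x - 2/5
image of x^5: -(7/3)x^6 - 7x^5 - (35/3)x^4 - (35/3)x^3 - 7x^2 - (7/3)x - 1/3
each image's coordinates form column j of the matrix

the matrix is [[-2, -1, -2/3, -1/2, -2/5, -1/3]; [-4, -3, -8/3, -5/2, -12/5, -7/3]; [0, -3, -4, -5, -6, -7]; [0, 0, -8/3, -5, -8, -35/3]; [0, 0, 0, -5/2, -6, -35/3]; [0, 0, 0, 0, -12/5, -7]; [0, 0, 0, 0, 0, -7/3]] (rows listed top to bottom)


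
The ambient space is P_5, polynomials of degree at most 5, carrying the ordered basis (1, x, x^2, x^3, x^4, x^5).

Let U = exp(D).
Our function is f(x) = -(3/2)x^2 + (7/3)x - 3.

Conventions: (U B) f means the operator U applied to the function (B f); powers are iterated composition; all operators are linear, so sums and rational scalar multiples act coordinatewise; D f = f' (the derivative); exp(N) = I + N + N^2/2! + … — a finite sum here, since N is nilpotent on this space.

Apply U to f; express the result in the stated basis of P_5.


the image equals g(x) = -(3/2)x^2 - (2/3)x - 13/6

order-1 term: -3x + 7/3
order-2 term: -3/2
the series for exp(D) f terminates at order 2
exp(D) f = -(3/2)x^2 - (2/3)x - 13/6


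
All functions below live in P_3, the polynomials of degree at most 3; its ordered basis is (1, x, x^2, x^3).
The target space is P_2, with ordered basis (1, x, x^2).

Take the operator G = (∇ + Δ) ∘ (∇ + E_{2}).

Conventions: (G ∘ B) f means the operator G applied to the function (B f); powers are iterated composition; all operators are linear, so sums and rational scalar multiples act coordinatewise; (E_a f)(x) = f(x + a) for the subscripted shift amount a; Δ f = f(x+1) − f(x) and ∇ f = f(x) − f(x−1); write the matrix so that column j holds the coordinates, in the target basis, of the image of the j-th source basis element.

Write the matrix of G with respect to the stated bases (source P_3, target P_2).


image of 1: 0
image of x: 2
image of x^2: 4x + 12
image of x^3: 6x^2 + 36x + 20
each image's coordinates form column j of the matrix

the matrix is [[0, 2, 12, 20]; [0, 0, 4, 36]; [0, 0, 0, 6]] (rows listed top to bottom)


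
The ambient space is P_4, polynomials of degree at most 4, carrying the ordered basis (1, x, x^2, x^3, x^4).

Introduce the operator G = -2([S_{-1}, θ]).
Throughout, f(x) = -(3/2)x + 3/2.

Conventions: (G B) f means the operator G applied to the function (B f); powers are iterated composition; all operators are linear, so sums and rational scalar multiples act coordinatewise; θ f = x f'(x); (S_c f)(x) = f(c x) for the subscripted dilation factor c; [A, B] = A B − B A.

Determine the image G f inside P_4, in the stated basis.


θ f = -(3/2)x
S_{-1} θ f = (3/2)x
S_{-1} f = (3/2)x + 3/2
θ S_{-1} f = (3/2)x
[S_{-1}, θ] f = 0
(-2([S_{-1}, θ])) f = 0

g(x) = 0


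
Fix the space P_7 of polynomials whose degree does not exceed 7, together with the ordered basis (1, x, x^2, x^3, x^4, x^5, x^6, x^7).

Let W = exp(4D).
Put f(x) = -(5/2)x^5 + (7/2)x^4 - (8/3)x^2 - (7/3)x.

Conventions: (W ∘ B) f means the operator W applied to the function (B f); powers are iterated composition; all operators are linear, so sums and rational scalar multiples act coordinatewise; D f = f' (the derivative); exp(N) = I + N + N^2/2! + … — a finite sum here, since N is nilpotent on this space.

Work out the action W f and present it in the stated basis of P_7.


order-1 term: -50x^4 + 56x^3 - (64/3)x - 28/3
order-2 term: -400x^3 + 336x^2 - 128/3
order-3 term: -1600x^2 + 896x
order-4 term: -3200x + 896
order-5 term: -2560
the series for exp(4D) f terminates at order 5
exp(4D) f = -(5/2)x^5 - (93/2)x^4 - 344x^3 - (3800/3)x^2 - (6983/3)x - 1716

the result is g(x) = -(5/2)x^5 - (93/2)x^4 - 344x^3 - (3800/3)x^2 - (6983/3)x - 1716


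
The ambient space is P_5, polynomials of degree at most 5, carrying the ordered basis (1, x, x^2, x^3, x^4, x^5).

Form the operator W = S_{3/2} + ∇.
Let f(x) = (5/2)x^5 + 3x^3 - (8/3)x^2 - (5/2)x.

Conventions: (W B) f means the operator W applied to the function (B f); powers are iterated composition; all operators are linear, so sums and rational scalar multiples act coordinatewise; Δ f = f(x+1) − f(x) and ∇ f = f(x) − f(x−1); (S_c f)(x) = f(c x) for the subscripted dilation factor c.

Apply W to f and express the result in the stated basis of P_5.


the image equals g(x) = (1215/64)x^5 + (25/2)x^4 - (119/8)x^3 + 28x^2 - (367/12)x + 17/3

S_{3/2} f = (1215/64)x^5 + (81/8)x^3 - 6x^2 - (15/4)x
∇ f = (25/2)x^4 - 25x^3 + 34x^2 - (161/6)x + 17/3
(S_{3/2} + ∇) f = (1215/64)x^5 + (25/2)x^4 - (119/8)x^3 + 28x^2 - (367/12)x + 17/3
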